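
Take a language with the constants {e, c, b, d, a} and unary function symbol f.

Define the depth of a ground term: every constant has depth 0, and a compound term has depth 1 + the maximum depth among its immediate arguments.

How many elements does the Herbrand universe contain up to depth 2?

15

Write N_k for the number of ground terms of depth ≤ k. A term of depth ≤ k is either a constant or a function symbol applied to arguments of depth ≤ k−1, so N_k = 5 + N_{k-1}.
N_0 = 5
N_1 = 5 + 5 = 10
N_2 = 5 + 10 = 15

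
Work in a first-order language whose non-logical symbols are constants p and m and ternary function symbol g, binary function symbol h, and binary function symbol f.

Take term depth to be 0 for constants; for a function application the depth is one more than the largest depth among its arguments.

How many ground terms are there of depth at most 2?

6482

Count level by level. With function symbols g/3, h/2, f/2, the terms of depth ≤ k are the 2 constants together with each function applied to depth-≤(k−1) tuples, so N_k = 2 + N_{k-1}^3 + N_{k-1}^2 + N_{k-1}^2.
N_0 = 2
N_1 = 2 + 2^3 + 2^2 + 2^2 = 18
N_2 = 2 + 18^3 + 18^2 + 18^2 = 6482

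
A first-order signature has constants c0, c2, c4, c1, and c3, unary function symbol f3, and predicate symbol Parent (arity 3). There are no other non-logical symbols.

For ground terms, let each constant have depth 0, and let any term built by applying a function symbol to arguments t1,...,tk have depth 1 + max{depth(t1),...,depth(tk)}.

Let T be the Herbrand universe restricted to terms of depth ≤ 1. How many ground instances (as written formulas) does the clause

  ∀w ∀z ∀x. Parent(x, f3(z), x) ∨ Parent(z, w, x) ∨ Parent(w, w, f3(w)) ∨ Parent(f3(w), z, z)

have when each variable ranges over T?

1000

Ground terms of depth ≤ 1:
  If N_k denotes the number of depth-≤k ground terms, the 5 constants give N_0 = 5, and each function symbol of arity r contributes N_{k-1}^r new terms at level k: N_k = 5 + N_{k-1}.
  N_0 = 5
  N_1 = 5 + 5 = 10
So there are 10 ground terms available for substitution.
The clause has 3 distinct variables (w, z, x), each appearing in the body. In the free term algebra distinct substitutions yield syntactically distinct ground instances.
Number of ground instances = 10^3 = 1000.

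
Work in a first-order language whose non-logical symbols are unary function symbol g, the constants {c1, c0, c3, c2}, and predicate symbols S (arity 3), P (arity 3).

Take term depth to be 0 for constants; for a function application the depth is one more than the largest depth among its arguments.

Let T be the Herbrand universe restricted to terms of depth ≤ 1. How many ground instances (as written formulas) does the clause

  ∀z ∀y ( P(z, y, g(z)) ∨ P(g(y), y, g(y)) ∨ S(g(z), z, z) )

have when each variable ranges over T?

Ground terms of depth ≤ 1:
  If N_k denotes the number of depth-≤k ground terms, the 4 constants give N_0 = 4, and each function symbol of arity r contributes N_{k-1}^r new terms at level k: N_k = 4 + N_{k-1}.
  N_0 = 4
  N_1 = 4 + 4 = 8
  Explicitly: c1, c0, c3, c2, g(c1), g(c0), g(c3), g(c2).
So there are 8 ground terms available for substitution.
The body mentions every one of the 2 quantified variables; since ground terms form a free algebra, no two substitutions collapse to the same formula.
Number of ground instances = 8^2 = 64.

64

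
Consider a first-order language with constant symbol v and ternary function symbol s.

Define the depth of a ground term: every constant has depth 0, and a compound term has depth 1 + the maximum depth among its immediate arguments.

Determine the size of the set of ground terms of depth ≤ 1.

2

Let N_k count ground terms of depth at most k. Each non-constant term of depth ≤ k is some function symbol applied to depth-≤(k−1) arguments, giving N_k = 1 + N_{k-1}^3.
N_0 = 1
N_1 = 1 + 1^3 = 2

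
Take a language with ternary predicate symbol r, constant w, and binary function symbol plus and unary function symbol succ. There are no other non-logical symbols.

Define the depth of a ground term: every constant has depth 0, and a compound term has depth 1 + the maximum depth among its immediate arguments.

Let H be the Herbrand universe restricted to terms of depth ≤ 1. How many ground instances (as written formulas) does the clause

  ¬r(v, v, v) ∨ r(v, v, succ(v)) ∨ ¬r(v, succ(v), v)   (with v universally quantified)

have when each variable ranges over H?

Ground terms of depth ≤ 1:
  Let N_k count ground terms of depth at most k. Each non-constant term of depth ≤ k is some function symbol applied to depth-≤(k−1) arguments, giving N_k = 1 + N_{k-1}^2 + N_{k-1}.
  N_0 = 1
  N_1 = 1 + 1^2 + 1 = 3
  Explicitly: w, plus(w, w), succ(w).
So there are 3 ground terms available for substitution.
The body mentions the single quantified variable v; since ground terms form a free algebra, no two substitutions collapse to the same formula.
Number of ground instances = 3.

3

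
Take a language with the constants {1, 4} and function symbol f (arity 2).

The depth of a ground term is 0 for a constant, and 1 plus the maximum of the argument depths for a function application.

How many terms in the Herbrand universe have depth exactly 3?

If N_k denotes the number of depth-≤k ground terms, the 2 constants give N_0 = 2, and each function symbol of arity r contributes N_{k-1}^r new terms at level k: N_k = 2 + N_{k-1}^2.
N_0 = 2
N_1 = 2 + 2^2 = 6
N_2 = 2 + 6^2 = 38
N_3 = 2 + 38^2 = 1446
Terms of depth exactly 3: N_3 − N_2 = 1446 − 38 = 1408.

1408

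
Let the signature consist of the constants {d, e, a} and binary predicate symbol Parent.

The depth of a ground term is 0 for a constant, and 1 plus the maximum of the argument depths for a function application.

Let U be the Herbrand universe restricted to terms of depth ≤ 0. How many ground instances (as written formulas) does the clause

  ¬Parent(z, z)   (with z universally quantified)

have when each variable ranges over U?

Ground terms of depth ≤ 0:
  With no function symbols every ground term is a constant, so there are exactly 3 ground terms at every depth bound.
  N_0 = 3
So there are 3 ground terms available for substitution.
The body mentions the single quantified variable z; since ground terms form a free algebra, no two substitutions collapse to the same formula.
Number of ground instances = 3.

3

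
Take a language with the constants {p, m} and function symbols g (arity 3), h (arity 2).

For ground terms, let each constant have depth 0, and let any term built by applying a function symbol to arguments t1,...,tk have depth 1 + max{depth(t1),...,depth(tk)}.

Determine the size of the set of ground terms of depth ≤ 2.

Write N_k for the number of ground terms of depth ≤ k. A term of depth ≤ k is either a constant or a function symbol applied to arguments of depth ≤ k−1, so N_k = 2 + N_{k-1}^3 + N_{k-1}^2.
N_0 = 2
N_1 = 2 + 2^3 + 2^2 = 14
N_2 = 2 + 14^3 + 14^2 = 2942

2942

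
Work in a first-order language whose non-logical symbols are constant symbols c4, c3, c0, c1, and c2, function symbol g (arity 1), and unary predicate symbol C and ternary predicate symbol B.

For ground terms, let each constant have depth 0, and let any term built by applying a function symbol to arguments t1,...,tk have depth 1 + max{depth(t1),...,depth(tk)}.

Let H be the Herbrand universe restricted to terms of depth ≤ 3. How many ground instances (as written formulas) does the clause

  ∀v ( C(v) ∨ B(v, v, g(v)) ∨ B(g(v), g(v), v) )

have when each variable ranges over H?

Ground terms of depth ≤ 3:
  Let N_k count ground terms of depth at most k. Each non-constant term of depth ≤ k is some function symbol applied to depth-≤(k−1) arguments, giving N_k = 5 + N_{k-1}.
  N_0 = 5
  N_1 = 5 + 5 = 10
  N_2 = 5 + 10 = 15
  N_3 = 5 + 15 = 20
So there are 20 ground terms available for substitution.
The body mentions the single quantified variable v; since ground terms form a free algebra, no two substitutions collapse to the same formula.
Number of ground instances = 20.

20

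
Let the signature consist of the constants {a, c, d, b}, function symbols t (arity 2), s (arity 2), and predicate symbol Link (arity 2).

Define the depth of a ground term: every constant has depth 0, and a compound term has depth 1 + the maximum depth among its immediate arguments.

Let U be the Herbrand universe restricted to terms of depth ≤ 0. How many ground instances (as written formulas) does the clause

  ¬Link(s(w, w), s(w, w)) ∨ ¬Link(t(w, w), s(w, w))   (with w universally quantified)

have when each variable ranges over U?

Ground terms of depth ≤ 0:
  Let N_k = |{terms of depth ≤ k}|. Then N_0 = 4 and N_k = 4 + N_{k-1}^2 + N_{k-1}^2 for k ≥ 1 (one summand per function symbol, arity giving the exponent).
  N_0 = 4
  Explicitly: a, c, d, b.
So there are 4 ground terms available for substitution.
The clause has 1 distinct variable (w), which appears in the body. In the free term algebra distinct substitutions yield syntactically distinct ground instances.
Number of ground instances = 4.

4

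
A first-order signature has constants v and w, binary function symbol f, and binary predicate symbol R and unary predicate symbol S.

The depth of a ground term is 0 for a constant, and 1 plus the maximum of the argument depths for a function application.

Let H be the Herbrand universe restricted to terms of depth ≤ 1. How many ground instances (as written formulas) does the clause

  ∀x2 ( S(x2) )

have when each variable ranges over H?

Ground terms of depth ≤ 1:
  Count level by level. With function symbols f/2, the terms of depth ≤ k are the 2 constants together with each function applied to depth-≤(k−1) tuples, so N_k = 2 + N_{k-1}^2.
  N_0 = 2
  N_1 = 2 + 2^2 = 6
So there are 6 ground terms available for substitution.
The clause has 1 distinct variable (x2), which appears in the body. In the free term algebra distinct substitutions yield syntactically distinct ground instances.
Number of ground instances = 6.

6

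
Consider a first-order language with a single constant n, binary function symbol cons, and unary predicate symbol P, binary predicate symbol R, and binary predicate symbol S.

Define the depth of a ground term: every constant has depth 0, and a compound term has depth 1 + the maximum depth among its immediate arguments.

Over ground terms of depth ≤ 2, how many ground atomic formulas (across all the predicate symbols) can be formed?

55

First count ground terms of depth ≤ 2.
Let N_k count ground terms of depth at most k. Each non-constant term of depth ≤ k is some function symbol applied to depth-≤(k−1) arguments, giving N_k = 1 + N_{k-1}^2.
N_0 = 1
N_1 = 1 + 1^2 = 2
N_2 = 1 + 2^2 = 5
Explicitly: n, cons(n, n), cons(n, cons(n, n)), cons(cons(n, n), n), cons(cons(n, n), cons(n, n)).
So |H| = 5.
Ground atoms are formed by filling each argument slot of a predicate with a term from H, so an r-ary predicate gives |H|^r atoms:
  P: 5;  R: 5^2 = 25;  S: 5^2 = 25
Total ground atoms: 5 + 25 + 25 = 55.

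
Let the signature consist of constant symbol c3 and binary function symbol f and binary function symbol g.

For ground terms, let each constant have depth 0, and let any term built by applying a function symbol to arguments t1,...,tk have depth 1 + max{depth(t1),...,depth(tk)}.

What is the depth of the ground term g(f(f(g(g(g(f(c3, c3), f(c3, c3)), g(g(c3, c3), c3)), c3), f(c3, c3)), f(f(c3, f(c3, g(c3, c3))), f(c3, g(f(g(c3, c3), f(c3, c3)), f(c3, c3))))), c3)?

depth(f(c3, c3)) = 1 + max(0, 0) = 1
depth(g(f(c3, c3), f(c3, c3))) = 1 + max(1, 1) = 2
depth(g(c3, c3)) = 1 + max(0, 0) = 1
depth(g(g(c3, c3), c3)) = 1 + max(1, 0) = 2
depth(g(g(f(c3, c3), f(c3, c3)), g(g(c3, c3), c3))) = 1 + max(2, 2) = 3
depth(g(g(g(f(c3, c3), f(c3, c3)), g(g(c3, c3), c3)), c3)) = 1 + max(3, 0) = 4
depth(f(g(g(g(f(c3, c3), f(c3, c3)), g(g(c3, c3), c3)), c3), f(c3, c3))) = 1 + max(4, 1) = 5
depth(f(c3, g(c3, c3))) = 1 + max(0, 1) = 2
depth(f(c3, f(c3, g(c3, c3)))) = 1 + max(0, 2) = 3
depth(f(g(c3, c3), f(c3, c3))) = 1 + max(1, 1) = 2
depth(g(f(g(c3, c3), f(c3, c3)), f(c3, c3))) = 1 + max(2, 1) = 3
depth(f(c3, g(f(g(c3, c3), f(c3, c3)), f(c3, c3)))) = 1 + max(0, 3) = 4
depth(f(f(c3, f(c3, g(c3, c3))), f(c3, g(f(g(c3, c3), f(c3, c3)), f(c3, c3))))) = 1 + max(3, 4) = 5
depth(f(f(g(g(g(f(c3, c3), f(c3, c3)), g(g(c3, c3), c3)), c3), f(c3, c3)), f(f(c3, f(c3, g(c3, c3))), f(c3, g(f(g(c3, c3), f(c3, c3)), f(c3, c3)))))) = 1 + max(5, 5) = 6
depth(g(f(f(g(g(g(f(c3, c3), f(c3, c3)), g(g(c3, c3), c3)), c3), f(c3, c3)), f(f(c3, f(c3, g(c3, c3))), f(c3, g(f(g(c3, c3), f(c3, c3)), f(c3, c3))))), c3)) = 1 + max(6, 0) = 7

7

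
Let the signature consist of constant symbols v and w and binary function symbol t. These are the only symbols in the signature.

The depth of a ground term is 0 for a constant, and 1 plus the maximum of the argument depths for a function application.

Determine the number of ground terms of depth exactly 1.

Write N_k for the number of ground terms of depth ≤ k. A term of depth ≤ k is either a constant or a function symbol applied to arguments of depth ≤ k−1, so N_k = 2 + N_{k-1}^2.
N_0 = 2
N_1 = 2 + 2^2 = 6
Terms of depth exactly 1: N_1 − N_0 = 6 − 2 = 4.

4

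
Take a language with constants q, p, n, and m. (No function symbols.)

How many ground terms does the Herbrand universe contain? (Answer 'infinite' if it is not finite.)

There are no function symbols, so every ground term is one of the 4 constants.
The Herbrand universe is {q, p, n, m}, which is finite with 4 elements.

4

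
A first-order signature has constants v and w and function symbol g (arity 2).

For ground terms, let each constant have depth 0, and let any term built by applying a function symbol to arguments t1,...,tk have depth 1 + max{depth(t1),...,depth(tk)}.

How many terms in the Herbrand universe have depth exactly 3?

1408

Let N_k = |{terms of depth ≤ k}|. Then N_0 = 2 and N_k = 2 + N_{k-1}^2 for k ≥ 1 (one summand per function symbol, arity giving the exponent).
N_0 = 2
N_1 = 2 + 2^2 = 6
N_2 = 2 + 6^2 = 38
N_3 = 2 + 38^2 = 1446
Terms of depth exactly 3: N_3 − N_2 = 1446 − 38 = 1408.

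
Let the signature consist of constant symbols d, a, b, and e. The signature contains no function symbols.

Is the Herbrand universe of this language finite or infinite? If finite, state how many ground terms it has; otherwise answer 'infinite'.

4

There are no function symbols, so every ground term is one of the 4 constants.
The Herbrand universe is {d, a, b, e}, which is finite with 4 elements.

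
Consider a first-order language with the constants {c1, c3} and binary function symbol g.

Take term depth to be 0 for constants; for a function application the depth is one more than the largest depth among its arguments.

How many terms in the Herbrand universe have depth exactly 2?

Write N_k for the number of ground terms of depth ≤ k. A term of depth ≤ k is either a constant or a function symbol applied to arguments of depth ≤ k−1, so N_k = 2 + N_{k-1}^2.
N_0 = 2
N_1 = 2 + 2^2 = 6
N_2 = 2 + 6^2 = 38
Terms of depth exactly 2: N_2 − N_1 = 38 − 6 = 32.

32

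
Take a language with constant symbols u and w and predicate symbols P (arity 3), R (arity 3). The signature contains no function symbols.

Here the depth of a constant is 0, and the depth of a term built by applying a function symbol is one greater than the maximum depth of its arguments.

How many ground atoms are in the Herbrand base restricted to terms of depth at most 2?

First count ground terms of depth ≤ 2.
With no function symbols every ground term is a constant, so there are exactly 2 ground terms at every depth bound.
N_0 = 2
N_1 = 2
N_2 = 2
So |H| = 2.
A ground atom is a predicate applied to a tuple of terms from H, so the count is the sum over predicates of |H|^arity:
  P: 2^3 = 8;  R: 2^3 = 8
Total ground atoms: 8 + 8 = 16.

16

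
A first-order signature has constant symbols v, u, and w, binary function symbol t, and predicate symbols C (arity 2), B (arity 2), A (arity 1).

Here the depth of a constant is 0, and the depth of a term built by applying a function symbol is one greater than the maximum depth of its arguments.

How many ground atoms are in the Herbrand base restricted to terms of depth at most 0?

21

First count ground terms of depth ≤ 0.
Write N_k for the number of ground terms of depth ≤ k. A term of depth ≤ k is either a constant or a function symbol applied to arguments of depth ≤ k−1, so N_k = 3 + N_{k-1}^2.
N_0 = 3
So |H| = 3.
Each predicate of arity r yields |H|^r ground atoms (one per choice of an r-tuple from H):
  C: 3^2 = 9;  B: 3^2 = 9;  A: 3
Total ground atoms: 9 + 9 + 3 = 21.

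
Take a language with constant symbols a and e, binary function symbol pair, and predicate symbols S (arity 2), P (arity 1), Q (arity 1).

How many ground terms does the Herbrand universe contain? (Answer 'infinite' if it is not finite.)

The signature has at least one function symbol (pair, arity 2) and at least one constant (a).
Iterating pair gives infinitely many distinct ground terms: a, pair(a, a), pair(pair(a, a), pair(a, a)), ...
So the Herbrand universe is infinite.

infinite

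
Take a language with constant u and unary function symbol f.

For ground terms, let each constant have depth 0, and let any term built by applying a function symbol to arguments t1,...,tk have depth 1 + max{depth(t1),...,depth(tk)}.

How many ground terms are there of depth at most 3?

Let N_k count ground terms of depth at most k. Each non-constant term of depth ≤ k is some function symbol applied to depth-≤(k−1) arguments, giving N_k = 1 + N_{k-1}.
N_0 = 1
N_1 = 1 + 1 = 2
N_2 = 1 + 2 = 3
N_3 = 1 + 3 = 4
Explicitly: u, f(u), f(f(u)), f(f(f(u))).

4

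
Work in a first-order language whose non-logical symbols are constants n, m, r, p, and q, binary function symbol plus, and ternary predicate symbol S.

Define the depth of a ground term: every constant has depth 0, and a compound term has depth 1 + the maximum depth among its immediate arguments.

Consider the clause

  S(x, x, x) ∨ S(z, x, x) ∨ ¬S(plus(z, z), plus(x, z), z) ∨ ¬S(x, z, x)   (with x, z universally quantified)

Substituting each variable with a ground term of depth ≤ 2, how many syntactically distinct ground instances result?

Ground terms of depth ≤ 2:
  Let N_k = |{terms of depth ≤ k}|. Then N_0 = 5 and N_k = 5 + N_{k-1}^2 for k ≥ 1 (one summand per function symbol, arity giving the exponent).
  N_0 = 5
  N_1 = 5 + 5^2 = 30
  N_2 = 5 + 30^2 = 905
So there are 905 ground terms available for substitution.
The clause has 2 distinct variables (x, z), each appearing in the body. In the free term algebra distinct substitutions yield syntactically distinct ground instances.
Number of ground instances = 905^2 = 819025.

819025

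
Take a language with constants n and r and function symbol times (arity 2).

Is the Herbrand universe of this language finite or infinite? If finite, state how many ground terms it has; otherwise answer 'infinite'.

The signature has at least one function symbol (times, arity 2) and at least one constant (n).
Iterating times gives infinitely many distinct ground terms: n, times(n, n), times(times(n, n), times(n, n)), ...
So the Herbrand universe is infinite.

infinite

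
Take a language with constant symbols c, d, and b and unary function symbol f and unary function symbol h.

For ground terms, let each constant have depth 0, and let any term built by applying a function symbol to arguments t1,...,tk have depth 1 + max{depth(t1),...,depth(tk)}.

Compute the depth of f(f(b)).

depth(f(b)) = 1 + depth(b) = 1 + 0 = 1
depth(f(f(b))) = 1 + depth(f(b)) = 1 + 1 = 2

2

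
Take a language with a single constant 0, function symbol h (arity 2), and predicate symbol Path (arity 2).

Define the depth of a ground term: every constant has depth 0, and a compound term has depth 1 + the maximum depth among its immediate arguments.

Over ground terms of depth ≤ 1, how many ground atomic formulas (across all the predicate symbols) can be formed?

First count ground terms of depth ≤ 1.
Let N_k = |{terms of depth ≤ k}|. Then N_0 = 1 and N_k = 1 + N_{k-1}^2 for k ≥ 1 (one summand per function symbol, arity giving the exponent).
N_0 = 1
N_1 = 1 + 1^2 = 2
So |H| = 2.
For each predicate symbol, the number of ground atoms is |H| raised to its arity; summing:
  Path: 2^2 = 4
Total ground atoms: 4.

4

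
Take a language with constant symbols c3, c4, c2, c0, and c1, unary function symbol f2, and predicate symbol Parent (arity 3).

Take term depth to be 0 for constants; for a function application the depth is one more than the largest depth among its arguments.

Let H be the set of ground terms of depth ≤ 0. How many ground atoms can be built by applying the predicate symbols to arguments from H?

First count ground terms of depth ≤ 0.
Count level by level. With function symbols f2/1, the terms of depth ≤ k are the 5 constants together with each function applied to depth-≤(k−1) tuples, so N_k = 5 + N_{k-1}.
N_0 = 5
Explicitly: c3, c4, c2, c0, c1.
So |H| = 5.
For each predicate symbol, the number of ground atoms is |H| raised to its arity; summing:
  Parent: 5^3 = 125
Total ground atoms: 125.

125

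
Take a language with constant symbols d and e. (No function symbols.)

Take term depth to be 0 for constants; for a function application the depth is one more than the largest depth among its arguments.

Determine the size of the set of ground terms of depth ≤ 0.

With no function symbols every ground term is a constant, so there are exactly 2 ground terms at every depth bound.
N_0 = 2
Explicitly: d, e.

2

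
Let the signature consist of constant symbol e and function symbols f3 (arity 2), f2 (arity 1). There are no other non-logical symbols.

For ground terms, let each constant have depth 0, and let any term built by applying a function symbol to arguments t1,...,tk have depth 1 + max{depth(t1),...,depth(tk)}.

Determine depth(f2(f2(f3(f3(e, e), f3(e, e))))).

4

depth(f3(e, e)) = 1 + max(0, 0) = 1
depth(f3(f3(e, e), f3(e, e))) = 1 + max(1, 1) = 2
depth(f2(f3(f3(e, e), f3(e, e)))) = 1 + depth(f3(f3(e, e), f3(e, e))) = 1 + 2 = 3
depth(f2(f2(f3(f3(e, e), f3(e, e))))) = 1 + depth(f2(f3(f3(e, e), f3(e, e)))) = 1 + 3 = 4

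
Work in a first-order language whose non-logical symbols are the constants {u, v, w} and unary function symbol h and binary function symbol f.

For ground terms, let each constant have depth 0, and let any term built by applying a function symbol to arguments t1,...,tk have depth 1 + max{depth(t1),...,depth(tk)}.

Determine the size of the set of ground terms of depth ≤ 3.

59295

Let N_k = |{terms of depth ≤ k}|. Then N_0 = 3 and N_k = 3 + N_{k-1} + N_{k-1}^2 for k ≥ 1 (one summand per function symbol, arity giving the exponent).
N_0 = 3
N_1 = 3 + 3 + 3^2 = 15
N_2 = 3 + 15 + 15^2 = 243
N_3 = 3 + 243 + 243^2 = 59295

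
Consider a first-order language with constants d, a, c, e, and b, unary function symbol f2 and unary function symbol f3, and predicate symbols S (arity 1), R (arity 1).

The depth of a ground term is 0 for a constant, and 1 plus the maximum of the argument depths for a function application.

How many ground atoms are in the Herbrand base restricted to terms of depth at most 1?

30

First count ground terms of depth ≤ 1.
Write N_k for the number of ground terms of depth ≤ k. A term of depth ≤ k is either a constant or a function symbol applied to arguments of depth ≤ k−1, so N_k = 5 + N_{k-1} + N_{k-1}.
N_0 = 5
N_1 = 5 + 5 + 5 = 15
So |H| = 15.
Each predicate of arity r yields |H|^r ground atoms (one per choice of an r-tuple from H):
  S: 15;  R: 15
Total ground atoms: 15 + 15 = 30.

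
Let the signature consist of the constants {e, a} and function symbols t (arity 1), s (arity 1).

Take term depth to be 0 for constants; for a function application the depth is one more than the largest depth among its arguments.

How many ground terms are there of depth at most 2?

14

Write N_k for the number of ground terms of depth ≤ k. A term of depth ≤ k is either a constant or a function symbol applied to arguments of depth ≤ k−1, so N_k = 2 + N_{k-1} + N_{k-1}.
N_0 = 2
N_1 = 2 + 2 + 2 = 6
N_2 = 2 + 6 + 6 = 14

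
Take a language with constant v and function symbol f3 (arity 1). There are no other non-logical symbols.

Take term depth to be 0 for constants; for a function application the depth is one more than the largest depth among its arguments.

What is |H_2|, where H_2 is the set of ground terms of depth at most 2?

3

Count level by level. With function symbols f3/1, the terms of depth ≤ k are the 1 constant together with each function applied to depth-≤(k−1) tuples, so N_k = 1 + N_{k-1}.
N_0 = 1
N_1 = 1 + 1 = 2
N_2 = 1 + 2 = 3
Explicitly: v, f3(v), f3(f3(v)).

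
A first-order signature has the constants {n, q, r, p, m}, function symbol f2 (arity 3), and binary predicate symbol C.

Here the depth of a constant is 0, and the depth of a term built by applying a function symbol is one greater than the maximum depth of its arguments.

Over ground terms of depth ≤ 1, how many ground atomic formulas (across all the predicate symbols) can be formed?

16900

First count ground terms of depth ≤ 1.
Let N_k count ground terms of depth at most k. Each non-constant term of depth ≤ k is some function symbol applied to depth-≤(k−1) arguments, giving N_k = 5 + N_{k-1}^3.
N_0 = 5
N_1 = 5 + 5^3 = 130
So |H| = 130.
A ground atom is a predicate applied to a tuple of terms from H, so the count is the sum over predicates of |H|^arity:
  C: 130^2 = 16900
Total ground atoms: 16900.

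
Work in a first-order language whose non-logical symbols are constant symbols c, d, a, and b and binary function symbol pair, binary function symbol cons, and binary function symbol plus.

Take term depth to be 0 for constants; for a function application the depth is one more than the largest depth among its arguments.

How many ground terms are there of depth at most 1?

52

If N_k denotes the number of depth-≤k ground terms, the 4 constants give N_0 = 4, and each function symbol of arity r contributes N_{k-1}^r new terms at level k: N_k = 4 + N_{k-1}^2 + N_{k-1}^2 + N_{k-1}^2.
N_0 = 4
N_1 = 4 + 4^2 + 4^2 + 4^2 = 52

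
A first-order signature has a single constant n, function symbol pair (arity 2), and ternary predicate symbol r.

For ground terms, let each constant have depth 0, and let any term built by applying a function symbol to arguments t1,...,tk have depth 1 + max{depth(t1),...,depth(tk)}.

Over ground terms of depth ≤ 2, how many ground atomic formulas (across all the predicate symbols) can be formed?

125

First count ground terms of depth ≤ 2.
Write N_k for the number of ground terms of depth ≤ k. A term of depth ≤ k is either a constant or a function symbol applied to arguments of depth ≤ k−1, so N_k = 1 + N_{k-1}^2.
N_0 = 1
N_1 = 1 + 1^2 = 2
N_2 = 1 + 2^2 = 5
So |H| = 5.
Each predicate of arity r yields |H|^r ground atoms (one per choice of an r-tuple from H):
  r: 5^3 = 125
Total ground atoms: 125.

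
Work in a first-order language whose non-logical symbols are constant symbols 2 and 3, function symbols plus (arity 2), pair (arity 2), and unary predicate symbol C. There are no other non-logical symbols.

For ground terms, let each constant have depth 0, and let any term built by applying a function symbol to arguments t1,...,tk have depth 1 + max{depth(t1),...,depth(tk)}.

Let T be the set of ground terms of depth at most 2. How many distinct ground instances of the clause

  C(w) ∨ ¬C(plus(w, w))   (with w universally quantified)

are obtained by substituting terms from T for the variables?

202

Ground terms of depth ≤ 2:
  Write N_k for the number of ground terms of depth ≤ k. A term of depth ≤ k is either a constant or a function symbol applied to arguments of depth ≤ k−1, so N_k = 2 + N_{k-1}^2 + N_{k-1}^2.
  N_0 = 2
  N_1 = 2 + 2^2 + 2^2 = 10
  N_2 = 2 + 10^2 + 10^2 = 202
So there are 202 ground terms available for substitution.
The variable w ranges independently over the available ground terms, and distinct assignments produce distinct instances.
Number of ground instances = 202.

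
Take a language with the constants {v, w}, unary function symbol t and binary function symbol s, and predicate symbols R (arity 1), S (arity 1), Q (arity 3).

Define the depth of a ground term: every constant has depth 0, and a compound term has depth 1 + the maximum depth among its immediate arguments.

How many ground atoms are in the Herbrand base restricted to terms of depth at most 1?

First count ground terms of depth ≤ 1.
Let N_k = |{terms of depth ≤ k}|. Then N_0 = 2 and N_k = 2 + N_{k-1} + N_{k-1}^2 for k ≥ 1 (one summand per function symbol, arity giving the exponent).
N_0 = 2
N_1 = 2 + 2 + 2^2 = 8
Explicitly: v, w, t(v), t(w), s(v, v), s(v, w), s(w, v), s(w, w).
So |H| = 8.
Each predicate of arity r yields |H|^r ground atoms (one per choice of an r-tuple from H):
  R: 8;  S: 8;  Q: 8^3 = 512
Total ground atoms: 8 + 8 + 512 = 528.

528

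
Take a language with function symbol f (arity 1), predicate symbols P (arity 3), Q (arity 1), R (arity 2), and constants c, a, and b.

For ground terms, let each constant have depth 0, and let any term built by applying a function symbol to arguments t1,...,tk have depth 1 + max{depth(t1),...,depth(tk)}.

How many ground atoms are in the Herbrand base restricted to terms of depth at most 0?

39

First count ground terms of depth ≤ 0.
Write N_k for the number of ground terms of depth ≤ k. A term of depth ≤ k is either a constant or a function symbol applied to arguments of depth ≤ k−1, so N_k = 3 + N_{k-1}.
N_0 = 3
Explicitly: c, a, b.
So |H| = 3.
A ground atom is a predicate applied to a tuple of terms from H, so the count is the sum over predicates of |H|^arity:
  P: 3^3 = 27;  Q: 3;  R: 3^2 = 9
Total ground atoms: 27 + 3 + 9 = 39.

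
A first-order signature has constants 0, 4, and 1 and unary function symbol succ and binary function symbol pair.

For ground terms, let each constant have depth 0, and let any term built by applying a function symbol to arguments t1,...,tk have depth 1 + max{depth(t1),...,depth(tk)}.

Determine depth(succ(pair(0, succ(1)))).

3

depth(succ(1)) = 1 + depth(1) = 1 + 0 = 1
depth(pair(0, succ(1))) = 1 + max(0, 1) = 2
depth(succ(pair(0, succ(1)))) = 1 + depth(pair(0, succ(1))) = 1 + 2 = 3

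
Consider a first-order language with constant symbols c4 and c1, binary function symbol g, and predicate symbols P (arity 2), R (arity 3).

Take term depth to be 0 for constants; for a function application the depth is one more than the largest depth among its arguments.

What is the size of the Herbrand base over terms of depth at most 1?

First count ground terms of depth ≤ 1.
Write N_k for the number of ground terms of depth ≤ k. A term of depth ≤ k is either a constant or a function symbol applied to arguments of depth ≤ k−1, so N_k = 2 + N_{k-1}^2.
N_0 = 2
N_1 = 2 + 2^2 = 6
Explicitly: c4, c1, g(c4, c4), g(c4, c1), g(c1, c4), g(c1, c1).
So |H| = 6.
A ground atom is a predicate applied to a tuple of terms from H, so the count is the sum over predicates of |H|^arity:
  P: 6^2 = 36;  R: 6^3 = 216
Total ground atoms: 36 + 216 = 252.

252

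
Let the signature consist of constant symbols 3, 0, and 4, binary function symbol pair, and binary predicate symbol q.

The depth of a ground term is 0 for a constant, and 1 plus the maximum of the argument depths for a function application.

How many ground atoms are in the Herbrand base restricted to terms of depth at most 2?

First count ground terms of depth ≤ 2.
Let N_k = |{terms of depth ≤ k}|. Then N_0 = 3 and N_k = 3 + N_{k-1}^2 for k ≥ 1 (one summand per function symbol, arity giving the exponent).
N_0 = 3
N_1 = 3 + 3^2 = 12
N_2 = 3 + 12^2 = 147
So |H| = 147.
Each predicate of arity r yields |H|^r ground atoms (one per choice of an r-tuple from H):
  q: 147^2 = 21609
Total ground atoms: 21609.

21609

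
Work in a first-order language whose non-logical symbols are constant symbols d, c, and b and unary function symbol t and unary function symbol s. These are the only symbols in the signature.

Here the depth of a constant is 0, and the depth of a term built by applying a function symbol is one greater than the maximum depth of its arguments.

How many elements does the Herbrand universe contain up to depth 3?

Let N_k count ground terms of depth at most k. Each non-constant term of depth ≤ k is some function symbol applied to depth-≤(k−1) arguments, giving N_k = 3 + N_{k-1} + N_{k-1}.
N_0 = 3
N_1 = 3 + 3 + 3 = 9
N_2 = 3 + 9 + 9 = 21
N_3 = 3 + 21 + 21 = 45

45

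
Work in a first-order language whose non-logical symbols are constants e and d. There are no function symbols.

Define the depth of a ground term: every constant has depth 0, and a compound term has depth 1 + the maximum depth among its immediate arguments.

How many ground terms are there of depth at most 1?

With no function symbols every ground term is a constant, so there are exactly 2 ground terms at every depth bound.
N_0 = 2
N_1 = 2

2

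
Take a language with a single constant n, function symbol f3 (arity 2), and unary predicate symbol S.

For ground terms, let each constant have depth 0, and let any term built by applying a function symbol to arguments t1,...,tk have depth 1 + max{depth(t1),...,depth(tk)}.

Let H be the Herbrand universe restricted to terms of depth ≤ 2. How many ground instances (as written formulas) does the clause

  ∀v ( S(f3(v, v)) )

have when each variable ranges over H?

5

Ground terms of depth ≤ 2:
  Count level by level. With function symbols f3/2, the terms of depth ≤ k are the 1 constant together with each function applied to depth-≤(k−1) tuples, so N_k = 1 + N_{k-1}^2.
  N_0 = 1
  N_1 = 1 + 1^2 = 2
  N_2 = 1 + 2^2 = 5
So there are 5 ground terms available for substitution.
The clause has 1 distinct variable (v), which appears in the body. In the free term algebra distinct substitutions yield syntactically distinct ground instances.
Number of ground instances = 5.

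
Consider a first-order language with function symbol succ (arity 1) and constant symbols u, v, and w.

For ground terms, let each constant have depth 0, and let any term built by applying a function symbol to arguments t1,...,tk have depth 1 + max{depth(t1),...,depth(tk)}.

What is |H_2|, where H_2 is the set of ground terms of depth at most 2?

Write N_k for the number of ground terms of depth ≤ k. A term of depth ≤ k is either a constant or a function symbol applied to arguments of depth ≤ k−1, so N_k = 3 + N_{k-1}.
N_0 = 3
N_1 = 3 + 3 = 6
N_2 = 3 + 6 = 9

9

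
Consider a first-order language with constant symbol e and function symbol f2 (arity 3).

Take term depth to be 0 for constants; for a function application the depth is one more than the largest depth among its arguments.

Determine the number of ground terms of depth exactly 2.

7

If N_k denotes the number of depth-≤k ground terms, the 1 constant gives N_0 = 1, and each function symbol of arity r contributes N_{k-1}^r new terms at level k: N_k = 1 + N_{k-1}^3.
N_0 = 1
N_1 = 1 + 1^3 = 2
N_2 = 1 + 2^3 = 9
Terms of depth exactly 2: N_2 − N_1 = 9 − 2 = 7.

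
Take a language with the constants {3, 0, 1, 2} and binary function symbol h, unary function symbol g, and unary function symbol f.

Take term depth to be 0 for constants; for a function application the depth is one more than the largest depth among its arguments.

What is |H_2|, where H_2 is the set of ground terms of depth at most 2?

If N_k denotes the number of depth-≤k ground terms, the 4 constants give N_0 = 4, and each function symbol of arity r contributes N_{k-1}^r new terms at level k: N_k = 4 + N_{k-1}^2 + N_{k-1} + N_{k-1}.
N_0 = 4
N_1 = 4 + 4^2 + 4 + 4 = 28
N_2 = 4 + 28^2 + 28 + 28 = 844

844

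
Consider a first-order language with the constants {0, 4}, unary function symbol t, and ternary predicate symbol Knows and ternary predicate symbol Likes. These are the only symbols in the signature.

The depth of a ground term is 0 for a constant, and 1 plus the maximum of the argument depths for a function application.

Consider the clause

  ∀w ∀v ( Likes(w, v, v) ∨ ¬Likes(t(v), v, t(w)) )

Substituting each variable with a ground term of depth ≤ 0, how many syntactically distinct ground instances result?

Ground terms of depth ≤ 0:
  Let N_k = |{terms of depth ≤ k}|. Then N_0 = 2 and N_k = 2 + N_{k-1} for k ≥ 1 (one summand per function symbol, arity giving the exponent).
  N_0 = 2
  Explicitly: 0, 4.
So there are 2 ground terms available for substitution.
Each of w, v ranges independently over the available ground terms, and distinct assignments produce distinct instances.
Number of ground instances = 2^2 = 4.

4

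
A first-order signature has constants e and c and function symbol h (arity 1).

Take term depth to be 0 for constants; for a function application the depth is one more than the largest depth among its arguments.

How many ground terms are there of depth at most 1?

Write N_k for the number of ground terms of depth ≤ k. A term of depth ≤ k is either a constant or a function symbol applied to arguments of depth ≤ k−1, so N_k = 2 + N_{k-1}.
N_0 = 2
N_1 = 2 + 2 = 4

4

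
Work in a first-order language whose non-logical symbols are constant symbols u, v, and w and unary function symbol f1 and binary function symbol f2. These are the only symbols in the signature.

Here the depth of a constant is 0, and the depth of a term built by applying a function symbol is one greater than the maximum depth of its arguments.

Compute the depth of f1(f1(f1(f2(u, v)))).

depth(f2(u, v)) = 1 + max(0, 0) = 1
depth(f1(f2(u, v))) = 1 + depth(f2(u, v)) = 1 + 1 = 2
depth(f1(f1(f2(u, v)))) = 1 + depth(f1(f2(u, v))) = 1 + 2 = 3
depth(f1(f1(f1(f2(u, v))))) = 1 + depth(f1(f1(f2(u, v)))) = 1 + 3 = 4

4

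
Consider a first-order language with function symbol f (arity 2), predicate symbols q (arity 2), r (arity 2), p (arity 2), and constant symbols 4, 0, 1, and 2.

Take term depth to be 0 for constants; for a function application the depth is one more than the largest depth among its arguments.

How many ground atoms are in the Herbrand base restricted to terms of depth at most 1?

First count ground terms of depth ≤ 1.
Let N_k = |{terms of depth ≤ k}|. Then N_0 = 4 and N_k = 4 + N_{k-1}^2 for k ≥ 1 (one summand per function symbol, arity giving the exponent).
N_0 = 4
N_1 = 4 + 4^2 = 20
So |H| = 20.
A ground atom is a predicate applied to a tuple of terms from H, so the count is the sum over predicates of |H|^arity:
  q: 20^2 = 400;  r: 20^2 = 400;  p: 20^2 = 400
Total ground atoms: 400 + 400 + 400 = 1200.

1200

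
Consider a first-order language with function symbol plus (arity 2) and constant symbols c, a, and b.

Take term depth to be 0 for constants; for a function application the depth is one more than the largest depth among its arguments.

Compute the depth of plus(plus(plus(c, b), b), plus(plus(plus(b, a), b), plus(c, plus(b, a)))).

depth(plus(c, b)) = 1 + max(0, 0) = 1
depth(plus(plus(c, b), b)) = 1 + max(1, 0) = 2
depth(plus(b, a)) = 1 + max(0, 0) = 1
depth(plus(plus(b, a), b)) = 1 + max(1, 0) = 2
depth(plus(c, plus(b, a))) = 1 + max(0, 1) = 2
depth(plus(plus(plus(b, a), b), plus(c, plus(b, a)))) = 1 + max(2, 2) = 3
depth(plus(plus(plus(c, b), b), plus(plus(plus(b, a), b), plus(c, plus(b, a))))) = 1 + max(2, 3) = 4

4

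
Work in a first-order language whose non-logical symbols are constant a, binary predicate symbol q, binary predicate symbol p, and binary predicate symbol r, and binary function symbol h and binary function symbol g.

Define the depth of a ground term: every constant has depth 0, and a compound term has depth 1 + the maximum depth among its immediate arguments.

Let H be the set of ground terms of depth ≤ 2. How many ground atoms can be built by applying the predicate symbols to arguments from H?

1083

First count ground terms of depth ≤ 2.
Write N_k for the number of ground terms of depth ≤ k. A term of depth ≤ k is either a constant or a function symbol applied to arguments of depth ≤ k−1, so N_k = 1 + N_{k-1}^2 + N_{k-1}^2.
N_0 = 1
N_1 = 1 + 1^2 + 1^2 = 3
N_2 = 1 + 3^2 + 3^2 = 19
So |H| = 19.
For each predicate symbol, the number of ground atoms is |H| raised to its arity; summing:
  q: 19^2 = 361;  p: 19^2 = 361;  r: 19^2 = 361
Total ground atoms: 361 + 361 + 361 = 1083.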